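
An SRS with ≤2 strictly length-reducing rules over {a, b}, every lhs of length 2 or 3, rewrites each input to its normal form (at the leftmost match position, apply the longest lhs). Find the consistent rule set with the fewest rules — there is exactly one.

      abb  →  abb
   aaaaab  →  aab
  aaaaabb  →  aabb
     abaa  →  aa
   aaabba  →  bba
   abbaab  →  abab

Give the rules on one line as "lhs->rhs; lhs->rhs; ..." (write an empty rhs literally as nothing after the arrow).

  | abb
  | aaaaab => aab
  | aaaaabb => aabb
  | abaa => aa

aaa->; baa->a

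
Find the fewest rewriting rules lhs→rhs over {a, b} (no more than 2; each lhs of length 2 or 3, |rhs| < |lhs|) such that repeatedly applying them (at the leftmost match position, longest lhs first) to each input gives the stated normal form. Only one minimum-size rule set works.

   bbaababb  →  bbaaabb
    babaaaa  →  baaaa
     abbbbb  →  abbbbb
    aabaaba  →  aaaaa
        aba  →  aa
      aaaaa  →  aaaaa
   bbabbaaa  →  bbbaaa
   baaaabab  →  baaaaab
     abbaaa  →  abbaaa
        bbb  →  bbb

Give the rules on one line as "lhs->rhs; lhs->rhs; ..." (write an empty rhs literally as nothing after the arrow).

aba->aa; bab->b

  | bbaababb => bbaaabb
  | babaaaa => baaaa
  | abbbbb
  | aabaaba => aaaaba => aaaaa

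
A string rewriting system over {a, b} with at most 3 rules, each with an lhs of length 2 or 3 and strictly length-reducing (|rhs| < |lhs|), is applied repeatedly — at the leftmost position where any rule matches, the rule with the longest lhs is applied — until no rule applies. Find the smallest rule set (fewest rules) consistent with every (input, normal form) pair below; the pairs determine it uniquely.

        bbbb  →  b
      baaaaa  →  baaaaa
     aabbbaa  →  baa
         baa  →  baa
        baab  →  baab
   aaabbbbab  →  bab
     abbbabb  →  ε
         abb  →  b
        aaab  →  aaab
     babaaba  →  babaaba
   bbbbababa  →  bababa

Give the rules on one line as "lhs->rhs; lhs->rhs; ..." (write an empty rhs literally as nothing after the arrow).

  | bbbb => b
  | baaaaa
  | aabbbaa => abbaa => baa
  | baa

abb->b; bbb->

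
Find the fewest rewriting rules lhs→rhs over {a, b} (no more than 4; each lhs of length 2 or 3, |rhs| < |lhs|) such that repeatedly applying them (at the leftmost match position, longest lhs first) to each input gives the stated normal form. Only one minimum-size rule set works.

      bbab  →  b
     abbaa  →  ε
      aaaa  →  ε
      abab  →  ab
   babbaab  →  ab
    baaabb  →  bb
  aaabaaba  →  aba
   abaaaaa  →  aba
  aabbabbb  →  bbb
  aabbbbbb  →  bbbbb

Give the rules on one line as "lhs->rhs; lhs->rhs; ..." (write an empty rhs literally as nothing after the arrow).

  | bbab => b
  | abbaa => aa => ε
  | aaaa => aa => ε
  | abab => ab

aa->; aab->; bab->b; bba->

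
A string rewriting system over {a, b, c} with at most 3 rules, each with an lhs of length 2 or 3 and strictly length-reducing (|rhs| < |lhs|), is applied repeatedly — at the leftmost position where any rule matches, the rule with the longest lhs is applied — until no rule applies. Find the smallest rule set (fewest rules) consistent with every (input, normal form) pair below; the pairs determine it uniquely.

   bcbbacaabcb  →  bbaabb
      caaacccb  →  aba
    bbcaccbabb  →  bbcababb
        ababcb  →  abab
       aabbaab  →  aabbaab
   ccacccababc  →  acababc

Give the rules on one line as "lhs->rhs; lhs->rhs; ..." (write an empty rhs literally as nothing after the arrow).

caa->ab; cb->; cc->

  | bcbbacaabcb => bbacaabcb => bbaabbcb => bbaabb
  | caaacccb => abacccb => abacb => aba
  | bbcaccbabb => bbcababb
  | ababcb => abab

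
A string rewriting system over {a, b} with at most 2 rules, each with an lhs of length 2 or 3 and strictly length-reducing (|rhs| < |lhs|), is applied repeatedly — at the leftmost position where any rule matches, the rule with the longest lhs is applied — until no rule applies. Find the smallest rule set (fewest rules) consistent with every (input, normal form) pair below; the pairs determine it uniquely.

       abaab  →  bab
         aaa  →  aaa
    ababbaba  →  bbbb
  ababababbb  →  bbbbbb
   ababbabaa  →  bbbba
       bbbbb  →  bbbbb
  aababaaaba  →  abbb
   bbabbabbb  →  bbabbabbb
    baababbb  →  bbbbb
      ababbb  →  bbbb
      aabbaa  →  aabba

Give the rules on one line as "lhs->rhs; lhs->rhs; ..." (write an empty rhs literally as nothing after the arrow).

  | abaab => bab
  | aaa
  | ababbaba => bbbaba => bbbb
  | ababababbb => bbababbb => bbbbbb

aba->b; baa->ba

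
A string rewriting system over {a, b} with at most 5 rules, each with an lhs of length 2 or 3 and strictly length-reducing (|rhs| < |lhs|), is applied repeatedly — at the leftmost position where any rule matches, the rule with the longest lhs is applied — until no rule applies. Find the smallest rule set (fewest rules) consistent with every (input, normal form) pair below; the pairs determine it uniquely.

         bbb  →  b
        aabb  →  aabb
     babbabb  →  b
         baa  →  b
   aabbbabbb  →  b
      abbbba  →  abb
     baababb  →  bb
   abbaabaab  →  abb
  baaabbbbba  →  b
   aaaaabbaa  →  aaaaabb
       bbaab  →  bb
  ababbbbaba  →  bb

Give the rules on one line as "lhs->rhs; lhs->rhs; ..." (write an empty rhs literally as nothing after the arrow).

  | bbb => b
  | aabb
  | babbabb => bbabb => bbb => b
  | baa => ba => b

aba->ba; ba->b; bab->b; bbb->b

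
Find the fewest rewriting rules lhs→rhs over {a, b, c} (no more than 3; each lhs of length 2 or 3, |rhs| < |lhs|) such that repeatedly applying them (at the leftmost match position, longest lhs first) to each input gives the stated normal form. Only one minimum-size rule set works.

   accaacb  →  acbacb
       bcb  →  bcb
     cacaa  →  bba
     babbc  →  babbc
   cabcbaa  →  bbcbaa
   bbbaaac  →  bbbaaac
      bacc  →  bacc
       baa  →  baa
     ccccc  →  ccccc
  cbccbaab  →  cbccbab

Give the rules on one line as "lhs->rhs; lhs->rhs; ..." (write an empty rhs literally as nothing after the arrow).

  | accaacb => acbacb
  | bcb
  | cacaa => bcaa => bba
  | babbc

aab->ab; ca->b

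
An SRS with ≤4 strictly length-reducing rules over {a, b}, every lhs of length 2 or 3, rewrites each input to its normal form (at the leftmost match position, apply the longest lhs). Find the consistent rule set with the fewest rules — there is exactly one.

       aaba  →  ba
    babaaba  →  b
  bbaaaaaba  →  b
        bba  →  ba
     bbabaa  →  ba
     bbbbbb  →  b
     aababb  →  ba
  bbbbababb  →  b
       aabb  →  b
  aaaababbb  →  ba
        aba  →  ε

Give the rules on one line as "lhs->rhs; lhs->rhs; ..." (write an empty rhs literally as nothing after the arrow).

  | aaba => ba
  | babaaba => baaaba => baba => baa => b
  | bbaaaaaba => baaaaaba => baaaba => baba => baa => b
  | bba => ba

aa->; ab->a; bb->b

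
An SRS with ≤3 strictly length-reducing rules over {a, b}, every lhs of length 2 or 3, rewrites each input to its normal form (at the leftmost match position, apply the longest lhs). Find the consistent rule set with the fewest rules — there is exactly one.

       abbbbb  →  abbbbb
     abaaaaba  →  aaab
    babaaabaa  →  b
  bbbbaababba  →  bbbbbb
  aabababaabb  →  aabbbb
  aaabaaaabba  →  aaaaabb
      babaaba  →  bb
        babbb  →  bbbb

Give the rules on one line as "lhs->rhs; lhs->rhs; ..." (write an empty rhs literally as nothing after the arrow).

ba->b; baa->

  | abbbbb
  | abaaaaba => aaaba => aaab
  | babaaabaa => bbaaabaa => babaa => bbaa => b
  | bbbbaababba => bbbbabba => bbbbbba => bbbbbb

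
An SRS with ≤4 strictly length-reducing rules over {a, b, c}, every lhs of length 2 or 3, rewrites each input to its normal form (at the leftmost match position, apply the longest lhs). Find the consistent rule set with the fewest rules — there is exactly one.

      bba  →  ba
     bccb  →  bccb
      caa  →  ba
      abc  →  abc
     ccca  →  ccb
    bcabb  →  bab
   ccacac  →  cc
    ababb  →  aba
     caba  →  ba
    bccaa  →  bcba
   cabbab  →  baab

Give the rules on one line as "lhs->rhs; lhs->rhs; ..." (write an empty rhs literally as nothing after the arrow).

bb->; bba->ba; bbb->ba; ca->b

  | bba => ba
  | bccb
  | caa => ba
  | abc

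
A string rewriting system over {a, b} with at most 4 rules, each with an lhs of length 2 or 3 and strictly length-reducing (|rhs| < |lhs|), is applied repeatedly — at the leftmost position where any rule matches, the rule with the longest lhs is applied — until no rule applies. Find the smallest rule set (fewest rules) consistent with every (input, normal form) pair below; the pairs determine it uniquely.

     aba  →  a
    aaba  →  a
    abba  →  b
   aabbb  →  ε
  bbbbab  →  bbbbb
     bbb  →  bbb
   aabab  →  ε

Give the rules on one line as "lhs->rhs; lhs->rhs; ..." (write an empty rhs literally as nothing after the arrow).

aa->; aab->aa; ab->; ba->b

  | aba => a
  | aaba => aaa => a
  | abba => ba => b
  | aabbb => aabb => aab => aa => ε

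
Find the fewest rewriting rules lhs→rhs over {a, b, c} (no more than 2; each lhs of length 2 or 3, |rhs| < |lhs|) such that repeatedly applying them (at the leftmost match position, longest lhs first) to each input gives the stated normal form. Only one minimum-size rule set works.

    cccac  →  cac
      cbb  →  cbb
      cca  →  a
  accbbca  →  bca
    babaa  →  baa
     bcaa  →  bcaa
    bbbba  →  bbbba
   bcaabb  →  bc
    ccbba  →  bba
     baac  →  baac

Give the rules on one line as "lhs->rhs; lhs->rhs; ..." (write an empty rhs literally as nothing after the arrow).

ab->; cc->

  | cccac => cac
  | cbb
  | cca => a
  | accbbca => abbca => bca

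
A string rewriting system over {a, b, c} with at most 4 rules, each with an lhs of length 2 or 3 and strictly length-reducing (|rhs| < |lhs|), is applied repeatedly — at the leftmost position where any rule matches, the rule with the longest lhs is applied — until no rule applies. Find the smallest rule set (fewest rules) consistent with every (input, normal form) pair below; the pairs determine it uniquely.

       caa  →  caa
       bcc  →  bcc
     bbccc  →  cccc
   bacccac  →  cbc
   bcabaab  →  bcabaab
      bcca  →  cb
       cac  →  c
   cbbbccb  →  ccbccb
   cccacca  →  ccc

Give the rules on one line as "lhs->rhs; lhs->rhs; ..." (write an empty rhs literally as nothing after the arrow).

  | caa
  | bcc
  | bbccc => cccc
  | bacccac => bccac => bbbc => cbc

ac->; bb->c; cca->bb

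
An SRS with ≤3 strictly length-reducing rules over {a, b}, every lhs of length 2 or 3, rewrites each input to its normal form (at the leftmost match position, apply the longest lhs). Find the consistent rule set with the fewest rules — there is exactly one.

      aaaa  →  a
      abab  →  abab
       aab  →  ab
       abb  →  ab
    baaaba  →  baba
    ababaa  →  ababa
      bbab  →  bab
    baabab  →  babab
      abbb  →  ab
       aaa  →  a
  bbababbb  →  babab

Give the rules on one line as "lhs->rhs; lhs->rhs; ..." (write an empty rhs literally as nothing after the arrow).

aa->a; bb->b

  | aaaa => aaa => aa => a
  | abab
  | aab => ab
  | abb => ab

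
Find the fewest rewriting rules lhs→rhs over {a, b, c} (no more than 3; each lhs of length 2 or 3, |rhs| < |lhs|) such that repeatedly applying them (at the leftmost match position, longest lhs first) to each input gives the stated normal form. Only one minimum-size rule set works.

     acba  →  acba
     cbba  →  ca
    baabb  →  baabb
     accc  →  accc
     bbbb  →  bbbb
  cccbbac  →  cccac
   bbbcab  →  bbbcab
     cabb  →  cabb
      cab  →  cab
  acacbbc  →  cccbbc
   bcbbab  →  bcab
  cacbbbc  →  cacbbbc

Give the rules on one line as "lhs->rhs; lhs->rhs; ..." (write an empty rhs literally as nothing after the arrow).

aca->cc; bba->a

  | acba
  | cbba => ca
  | baabb
  | accc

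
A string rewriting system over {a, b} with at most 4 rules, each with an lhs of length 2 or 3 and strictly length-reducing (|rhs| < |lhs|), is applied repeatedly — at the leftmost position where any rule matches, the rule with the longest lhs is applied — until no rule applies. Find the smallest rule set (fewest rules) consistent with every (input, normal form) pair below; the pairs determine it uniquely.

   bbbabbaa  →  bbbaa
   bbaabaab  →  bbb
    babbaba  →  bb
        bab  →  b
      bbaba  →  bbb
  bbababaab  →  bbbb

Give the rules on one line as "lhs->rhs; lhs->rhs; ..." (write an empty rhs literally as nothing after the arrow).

aab->ab; ab->; aba->b; abb->

  | bbbabbaa => bbbaa
  | bbaabaab => bbabaab => bbbab => bbb
  | babbaba => baba => bb
  | bab => b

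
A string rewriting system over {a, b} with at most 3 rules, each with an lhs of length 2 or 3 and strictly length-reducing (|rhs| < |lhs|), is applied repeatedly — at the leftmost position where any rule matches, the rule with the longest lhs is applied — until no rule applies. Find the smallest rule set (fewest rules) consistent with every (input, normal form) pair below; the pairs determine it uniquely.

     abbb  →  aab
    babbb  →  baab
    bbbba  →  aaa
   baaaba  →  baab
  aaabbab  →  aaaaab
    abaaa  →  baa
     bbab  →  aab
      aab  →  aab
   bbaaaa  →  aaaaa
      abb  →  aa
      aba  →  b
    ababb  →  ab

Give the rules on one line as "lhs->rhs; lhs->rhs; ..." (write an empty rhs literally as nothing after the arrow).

  | abbb => aab
  | babbb => baab
  | bbbba => abba => aaa
  | baaaba => baab

aba->b; bb->a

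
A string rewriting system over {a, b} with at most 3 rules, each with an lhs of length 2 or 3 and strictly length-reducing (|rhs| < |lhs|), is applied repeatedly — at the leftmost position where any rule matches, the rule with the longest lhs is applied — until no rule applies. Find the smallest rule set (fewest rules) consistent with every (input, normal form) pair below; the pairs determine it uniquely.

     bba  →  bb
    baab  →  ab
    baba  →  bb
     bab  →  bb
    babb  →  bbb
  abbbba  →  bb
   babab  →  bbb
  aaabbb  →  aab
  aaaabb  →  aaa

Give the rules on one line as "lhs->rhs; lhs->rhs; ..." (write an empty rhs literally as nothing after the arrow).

abb->; ba->b; baa->a

  | bba => bb
  | baab => ab
  | baba => bba => bb
  | bab => bb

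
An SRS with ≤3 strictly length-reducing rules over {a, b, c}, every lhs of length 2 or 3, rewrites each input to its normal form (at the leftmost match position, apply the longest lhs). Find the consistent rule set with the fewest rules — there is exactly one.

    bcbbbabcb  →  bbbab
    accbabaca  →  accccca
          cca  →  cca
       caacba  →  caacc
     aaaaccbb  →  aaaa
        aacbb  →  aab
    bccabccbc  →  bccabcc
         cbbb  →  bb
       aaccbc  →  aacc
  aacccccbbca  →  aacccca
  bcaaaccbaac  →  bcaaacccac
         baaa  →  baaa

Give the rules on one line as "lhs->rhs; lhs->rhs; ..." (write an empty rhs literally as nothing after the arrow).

  | bcbbbabcb => bbbabcb => bbbab
  | accbabaca => acccbaca => accccca
  | cca
  | caacba => caacc

cb->; cba->cc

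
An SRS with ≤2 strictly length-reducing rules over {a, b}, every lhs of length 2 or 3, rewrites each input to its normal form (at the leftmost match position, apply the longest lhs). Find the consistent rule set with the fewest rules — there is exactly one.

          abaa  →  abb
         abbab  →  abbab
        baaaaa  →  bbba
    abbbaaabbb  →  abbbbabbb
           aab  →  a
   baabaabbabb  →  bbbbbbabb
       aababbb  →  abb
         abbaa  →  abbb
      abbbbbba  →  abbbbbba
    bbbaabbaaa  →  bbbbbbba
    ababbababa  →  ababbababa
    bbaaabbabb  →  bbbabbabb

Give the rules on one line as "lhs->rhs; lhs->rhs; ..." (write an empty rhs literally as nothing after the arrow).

aab->a; baa->bb

  | abaa => abb
  | abbab
  | baaaaa => bbaaa => bbba
  | abbbaaabbb => abbbbabbb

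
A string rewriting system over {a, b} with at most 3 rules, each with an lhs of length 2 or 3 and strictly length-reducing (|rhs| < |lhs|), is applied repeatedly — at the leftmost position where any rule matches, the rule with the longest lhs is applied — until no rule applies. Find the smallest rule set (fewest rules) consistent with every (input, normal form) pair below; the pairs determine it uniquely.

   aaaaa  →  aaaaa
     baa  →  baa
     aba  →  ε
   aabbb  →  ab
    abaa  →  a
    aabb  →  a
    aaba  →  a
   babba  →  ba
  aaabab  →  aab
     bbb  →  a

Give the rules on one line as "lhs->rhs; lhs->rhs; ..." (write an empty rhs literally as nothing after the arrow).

  | aaaaa
  | baa
  | aba => ε
  | aabbb => ab

aba->; abb->; bbb->a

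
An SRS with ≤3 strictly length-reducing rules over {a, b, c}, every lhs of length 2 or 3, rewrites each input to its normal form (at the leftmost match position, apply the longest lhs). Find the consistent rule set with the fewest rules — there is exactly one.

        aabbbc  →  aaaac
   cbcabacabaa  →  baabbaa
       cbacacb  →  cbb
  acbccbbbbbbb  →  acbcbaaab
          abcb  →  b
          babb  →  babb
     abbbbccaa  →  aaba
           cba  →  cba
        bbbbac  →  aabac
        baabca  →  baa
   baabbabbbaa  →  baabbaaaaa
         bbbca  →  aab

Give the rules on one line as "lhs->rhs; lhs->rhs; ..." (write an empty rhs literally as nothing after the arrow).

  | aabbbc => aaaac
  | cbcabacabaa => cbbbacabaa => caaacabaa => baacabaa => baabbaa
  | cbacacb => cbabcb => cbb
  | acbccbbbbbbb => acbccaabbbb => acbcbabbbb => acbcbaaab

abc->; bbb->aa; ca->b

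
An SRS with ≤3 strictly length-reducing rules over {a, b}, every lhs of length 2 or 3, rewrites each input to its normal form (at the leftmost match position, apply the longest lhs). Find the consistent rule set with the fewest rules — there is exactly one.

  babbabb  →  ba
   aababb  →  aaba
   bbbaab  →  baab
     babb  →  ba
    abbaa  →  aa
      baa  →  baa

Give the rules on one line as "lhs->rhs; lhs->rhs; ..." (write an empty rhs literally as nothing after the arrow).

  | babbabb => babb => ba
  | aababb => aaba
  | bbbaab => baab
  | babb => ba

bb->; bba->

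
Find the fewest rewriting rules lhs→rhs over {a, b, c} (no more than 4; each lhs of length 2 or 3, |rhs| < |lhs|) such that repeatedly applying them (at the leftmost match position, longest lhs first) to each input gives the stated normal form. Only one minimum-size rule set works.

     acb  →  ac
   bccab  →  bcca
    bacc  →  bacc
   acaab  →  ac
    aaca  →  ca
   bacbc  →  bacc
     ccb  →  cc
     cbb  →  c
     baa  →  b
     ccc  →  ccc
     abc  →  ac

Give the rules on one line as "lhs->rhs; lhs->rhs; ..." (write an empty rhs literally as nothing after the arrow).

  | acb => ac
  | bccab => bcca
  | bacc
  | acaab => acb => ac

aa->; ab->a; cb->c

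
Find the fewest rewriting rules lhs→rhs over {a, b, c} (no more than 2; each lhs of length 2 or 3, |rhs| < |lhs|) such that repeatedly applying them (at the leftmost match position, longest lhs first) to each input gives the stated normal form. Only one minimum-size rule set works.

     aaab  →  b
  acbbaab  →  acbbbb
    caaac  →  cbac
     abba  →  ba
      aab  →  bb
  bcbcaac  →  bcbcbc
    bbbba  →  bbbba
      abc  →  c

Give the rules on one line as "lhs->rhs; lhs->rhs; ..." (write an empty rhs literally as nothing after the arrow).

  | aaab => bab => b
  | acbbaab => acbbbb
  | caaac => cbac
  | abba => ba

aa->b; ab->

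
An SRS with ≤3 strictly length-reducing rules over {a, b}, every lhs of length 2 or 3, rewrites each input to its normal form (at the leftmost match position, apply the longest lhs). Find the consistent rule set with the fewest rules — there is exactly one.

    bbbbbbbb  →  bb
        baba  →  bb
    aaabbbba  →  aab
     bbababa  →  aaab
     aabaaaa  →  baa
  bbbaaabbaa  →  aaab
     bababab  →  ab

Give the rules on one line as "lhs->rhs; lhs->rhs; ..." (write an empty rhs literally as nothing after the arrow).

aba->b; bba->ab; bbb->

  | bbbbbbbb => bbbbb => bb
  | baba => bb
  | aaabbbba => aaaba => aab
  | bbababa => abbaba => aabba => aaab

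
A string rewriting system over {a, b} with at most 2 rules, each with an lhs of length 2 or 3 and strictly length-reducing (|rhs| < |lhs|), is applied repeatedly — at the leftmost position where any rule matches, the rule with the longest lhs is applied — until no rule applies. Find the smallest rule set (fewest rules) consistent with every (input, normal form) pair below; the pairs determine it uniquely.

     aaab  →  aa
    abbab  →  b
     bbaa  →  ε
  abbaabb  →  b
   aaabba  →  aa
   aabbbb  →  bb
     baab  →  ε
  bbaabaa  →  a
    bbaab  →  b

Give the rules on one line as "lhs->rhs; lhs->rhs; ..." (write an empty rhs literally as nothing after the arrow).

ab->; ba->

  | aaab => aa
  | abbab => bab => b
  | bbaa => ba => ε
  | abbaabb => baabb => abb => b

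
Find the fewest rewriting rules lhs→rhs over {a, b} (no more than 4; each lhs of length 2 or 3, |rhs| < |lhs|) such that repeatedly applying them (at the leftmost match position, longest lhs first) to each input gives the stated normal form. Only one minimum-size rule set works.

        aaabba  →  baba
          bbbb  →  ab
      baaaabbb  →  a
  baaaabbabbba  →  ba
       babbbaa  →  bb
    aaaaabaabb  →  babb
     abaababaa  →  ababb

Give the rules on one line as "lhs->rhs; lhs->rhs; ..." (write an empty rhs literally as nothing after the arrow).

  | aaabba => babba => baba
  | bbbb => ab
  | baaaabbb => bbaabbb => baabbb => bbb => a
  | baaaabbabbba => bbaabbabbba => baabbabbba => bbabbba => babbba => baaa => bba => ba

aa->b; aab->; bba->ba; bbb->a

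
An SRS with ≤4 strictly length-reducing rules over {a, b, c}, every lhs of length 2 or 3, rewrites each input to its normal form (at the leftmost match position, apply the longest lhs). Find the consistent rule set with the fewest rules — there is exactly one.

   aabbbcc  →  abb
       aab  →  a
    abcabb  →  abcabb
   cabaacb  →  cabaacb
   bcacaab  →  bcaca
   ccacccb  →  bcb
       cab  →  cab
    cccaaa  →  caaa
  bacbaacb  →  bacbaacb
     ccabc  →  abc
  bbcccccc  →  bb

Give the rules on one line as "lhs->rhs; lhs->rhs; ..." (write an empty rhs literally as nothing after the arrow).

  | aabbbcc => abbcc => abb
  | aab => a
  | abcabb
  | cabaacb

aab->a; acc->b; cc->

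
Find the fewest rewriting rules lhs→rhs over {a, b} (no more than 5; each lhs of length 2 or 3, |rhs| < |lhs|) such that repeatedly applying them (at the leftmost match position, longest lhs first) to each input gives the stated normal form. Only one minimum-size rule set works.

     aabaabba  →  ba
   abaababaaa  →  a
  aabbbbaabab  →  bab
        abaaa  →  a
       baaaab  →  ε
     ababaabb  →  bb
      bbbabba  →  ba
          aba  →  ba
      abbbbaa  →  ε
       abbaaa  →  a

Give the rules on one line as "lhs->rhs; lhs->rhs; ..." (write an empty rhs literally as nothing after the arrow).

  | aabaabba => aabba => ba
  | abaababaaa => baababaaa => babaaa => bbaaa => baaa => a
  | aabbbbaabab => bbbaabab => bbaabab => baabab => bab
  | abaaa => baaa => a

aab->; aba->ba; baa->; bba->ba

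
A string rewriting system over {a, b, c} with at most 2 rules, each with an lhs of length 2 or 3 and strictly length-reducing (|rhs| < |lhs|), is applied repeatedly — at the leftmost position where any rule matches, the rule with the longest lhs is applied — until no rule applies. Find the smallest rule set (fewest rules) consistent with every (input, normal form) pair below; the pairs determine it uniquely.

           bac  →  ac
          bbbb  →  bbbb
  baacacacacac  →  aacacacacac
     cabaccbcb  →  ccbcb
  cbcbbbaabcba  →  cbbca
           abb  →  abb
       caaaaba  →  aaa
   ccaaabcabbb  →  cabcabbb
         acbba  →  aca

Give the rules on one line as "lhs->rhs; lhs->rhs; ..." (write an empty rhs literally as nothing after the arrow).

  | bac => ac
  | bbbb
  | baacacacacac => aacacacacac
  | cabaccbcb => caaccbcb => ccbcb

ba->a; caa->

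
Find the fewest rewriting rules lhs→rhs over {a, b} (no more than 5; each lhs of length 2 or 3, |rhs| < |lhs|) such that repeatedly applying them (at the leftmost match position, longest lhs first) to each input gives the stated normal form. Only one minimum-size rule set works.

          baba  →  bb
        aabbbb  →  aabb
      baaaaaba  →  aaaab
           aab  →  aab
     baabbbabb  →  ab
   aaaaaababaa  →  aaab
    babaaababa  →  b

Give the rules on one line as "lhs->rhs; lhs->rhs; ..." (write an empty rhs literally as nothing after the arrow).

aba->b; baa->aa; bba->ba; bbb->b

  | baba => bb
  | aabbbb => aabb
  | baaaaaba => aaaaaba => aaaab
  | aab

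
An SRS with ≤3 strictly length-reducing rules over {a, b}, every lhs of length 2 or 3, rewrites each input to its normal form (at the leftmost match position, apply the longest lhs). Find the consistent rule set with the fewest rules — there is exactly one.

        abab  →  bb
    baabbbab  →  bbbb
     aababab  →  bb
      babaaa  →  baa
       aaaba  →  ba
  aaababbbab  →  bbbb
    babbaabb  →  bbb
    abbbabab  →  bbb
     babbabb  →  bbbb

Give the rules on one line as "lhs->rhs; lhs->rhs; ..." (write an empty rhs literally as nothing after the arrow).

ab->b; bba->b

  | abab => bab => bb
  | baabbbab => babbbab => bbbbab => bbbb
  | aababab => ababab => babab => bbab => bb
  | babaaa => bbaaa => baa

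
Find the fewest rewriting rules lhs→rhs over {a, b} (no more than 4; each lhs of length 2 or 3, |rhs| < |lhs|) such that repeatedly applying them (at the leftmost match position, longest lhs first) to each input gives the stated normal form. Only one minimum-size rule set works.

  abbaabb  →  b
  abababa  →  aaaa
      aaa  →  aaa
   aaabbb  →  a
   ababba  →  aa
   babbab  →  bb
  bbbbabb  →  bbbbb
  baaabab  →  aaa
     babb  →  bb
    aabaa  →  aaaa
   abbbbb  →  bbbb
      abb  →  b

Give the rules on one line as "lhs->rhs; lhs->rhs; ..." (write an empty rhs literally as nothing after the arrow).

ab->a; abb->b; ba->

  | abbaabb => baabb => abb => b
  | abababa => aababa => aaaba => aaaa
  | aaa
  | aaabbb => aabb => ab => a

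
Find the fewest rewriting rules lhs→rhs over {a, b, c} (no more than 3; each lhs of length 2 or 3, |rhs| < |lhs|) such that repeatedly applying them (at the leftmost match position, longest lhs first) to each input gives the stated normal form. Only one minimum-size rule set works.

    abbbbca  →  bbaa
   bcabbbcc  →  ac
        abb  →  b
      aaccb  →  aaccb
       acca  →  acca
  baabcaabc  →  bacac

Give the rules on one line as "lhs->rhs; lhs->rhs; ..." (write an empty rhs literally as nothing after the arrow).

ab->; bc->a

  | abbbbca => bbbca => bbaa
  | bcabbbcc => aabbbcc => abbcc => bcc => ac
  | abb => b
  | aaccb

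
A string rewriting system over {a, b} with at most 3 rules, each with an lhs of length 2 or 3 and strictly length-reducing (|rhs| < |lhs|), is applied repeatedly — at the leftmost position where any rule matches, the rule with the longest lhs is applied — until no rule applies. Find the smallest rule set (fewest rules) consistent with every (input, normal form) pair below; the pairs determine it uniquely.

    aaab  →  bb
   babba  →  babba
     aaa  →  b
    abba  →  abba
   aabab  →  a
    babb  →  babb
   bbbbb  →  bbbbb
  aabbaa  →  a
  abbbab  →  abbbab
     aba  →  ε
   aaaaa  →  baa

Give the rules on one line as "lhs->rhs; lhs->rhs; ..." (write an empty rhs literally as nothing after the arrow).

  | aaab => bb
  | babba
  | aaa => b
  | abba

aaa->b; aab->a; aba->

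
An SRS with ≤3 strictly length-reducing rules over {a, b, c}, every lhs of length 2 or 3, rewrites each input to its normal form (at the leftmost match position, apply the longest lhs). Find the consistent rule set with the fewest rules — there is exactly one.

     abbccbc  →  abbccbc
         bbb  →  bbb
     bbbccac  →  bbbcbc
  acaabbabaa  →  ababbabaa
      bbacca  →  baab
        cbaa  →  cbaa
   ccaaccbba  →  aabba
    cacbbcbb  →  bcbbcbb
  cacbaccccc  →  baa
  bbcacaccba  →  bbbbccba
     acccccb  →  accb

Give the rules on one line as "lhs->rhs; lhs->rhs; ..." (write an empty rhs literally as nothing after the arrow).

  | abbccbc
  | bbb
  | bbbccac => bbbcbc
  | acaabbabaa => ababbabaa

bac->aa; ca->b; ccc->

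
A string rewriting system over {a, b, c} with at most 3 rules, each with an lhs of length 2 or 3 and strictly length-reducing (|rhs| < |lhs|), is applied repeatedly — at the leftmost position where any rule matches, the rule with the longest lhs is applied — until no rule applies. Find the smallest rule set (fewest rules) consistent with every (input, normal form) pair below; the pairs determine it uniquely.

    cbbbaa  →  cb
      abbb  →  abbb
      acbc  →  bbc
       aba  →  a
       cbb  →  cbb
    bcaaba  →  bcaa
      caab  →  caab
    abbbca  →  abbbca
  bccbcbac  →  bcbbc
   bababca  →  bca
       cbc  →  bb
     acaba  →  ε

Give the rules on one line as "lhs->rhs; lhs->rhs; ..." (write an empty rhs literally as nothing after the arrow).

  | cbbbaa => cbba => cb
  | abbb
  | acbc => bbc
  | aba => a

ac->b; ba->; cbc->bb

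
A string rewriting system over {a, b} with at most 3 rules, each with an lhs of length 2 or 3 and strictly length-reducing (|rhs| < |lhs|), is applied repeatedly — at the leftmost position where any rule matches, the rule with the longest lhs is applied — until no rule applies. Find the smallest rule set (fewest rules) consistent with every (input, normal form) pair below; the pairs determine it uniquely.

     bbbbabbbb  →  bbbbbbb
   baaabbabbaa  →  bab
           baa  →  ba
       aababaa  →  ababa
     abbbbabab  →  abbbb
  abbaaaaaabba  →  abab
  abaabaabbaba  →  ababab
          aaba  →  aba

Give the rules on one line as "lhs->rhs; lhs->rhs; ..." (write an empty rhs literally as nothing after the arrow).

  | bbbbabbbb => bbbbbbb
  | baaabbabbaa => baabbabbaa => babbabbaa => babbbaa => babba => bab
  | baa => ba
  | aababaa => ababaa => ababa

aa->a; bba->b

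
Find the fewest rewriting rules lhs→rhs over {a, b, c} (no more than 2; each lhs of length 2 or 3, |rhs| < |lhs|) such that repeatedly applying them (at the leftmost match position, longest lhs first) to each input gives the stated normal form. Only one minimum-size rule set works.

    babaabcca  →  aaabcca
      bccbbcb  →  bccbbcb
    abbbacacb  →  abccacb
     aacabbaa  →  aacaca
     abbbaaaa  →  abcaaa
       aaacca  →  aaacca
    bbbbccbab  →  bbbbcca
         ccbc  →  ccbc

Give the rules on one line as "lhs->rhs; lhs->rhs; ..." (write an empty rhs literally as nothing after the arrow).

  | babaabcca => aaabcca
  | bccbbcb
  | abbbacacb => abccacb
  | aacabbaa => aacaca

bab->a; bba->c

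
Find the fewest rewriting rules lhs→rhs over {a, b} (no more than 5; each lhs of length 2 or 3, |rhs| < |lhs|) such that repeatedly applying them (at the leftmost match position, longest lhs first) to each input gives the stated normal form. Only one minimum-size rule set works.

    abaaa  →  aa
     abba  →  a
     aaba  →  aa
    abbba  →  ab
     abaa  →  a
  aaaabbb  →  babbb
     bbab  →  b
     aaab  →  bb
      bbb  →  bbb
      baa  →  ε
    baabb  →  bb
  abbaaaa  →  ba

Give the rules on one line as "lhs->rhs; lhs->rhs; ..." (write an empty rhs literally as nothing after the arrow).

  | abaaa => aa
  | abba => a
  | aaba => aa
  | abbba => ab

aaa->b; aab->a; baa->; bba->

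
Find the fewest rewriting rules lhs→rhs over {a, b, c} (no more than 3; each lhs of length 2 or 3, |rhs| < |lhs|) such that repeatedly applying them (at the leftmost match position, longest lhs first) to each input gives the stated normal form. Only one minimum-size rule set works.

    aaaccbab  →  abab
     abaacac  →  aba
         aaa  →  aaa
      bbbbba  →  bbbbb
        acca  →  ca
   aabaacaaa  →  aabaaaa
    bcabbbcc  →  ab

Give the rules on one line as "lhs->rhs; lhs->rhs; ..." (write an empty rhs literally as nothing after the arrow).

ac->; bba->bb; bc->

  | aaaccbab => aacbab => abab
  | abaacac => abaac => aba
  | aaa
  | bbbbba => bbbbb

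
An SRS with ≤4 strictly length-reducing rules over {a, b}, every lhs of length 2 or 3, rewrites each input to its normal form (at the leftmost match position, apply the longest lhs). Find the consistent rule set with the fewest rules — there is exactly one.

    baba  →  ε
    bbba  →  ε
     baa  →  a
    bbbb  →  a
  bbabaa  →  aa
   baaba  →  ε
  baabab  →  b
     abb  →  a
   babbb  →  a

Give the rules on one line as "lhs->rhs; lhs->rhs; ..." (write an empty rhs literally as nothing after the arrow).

ab->a; aba->; ba->; bb->a

  | baba => ba => ε
  | bbba => aba => ε
  | baa => a
  | bbbb => abb => ab => a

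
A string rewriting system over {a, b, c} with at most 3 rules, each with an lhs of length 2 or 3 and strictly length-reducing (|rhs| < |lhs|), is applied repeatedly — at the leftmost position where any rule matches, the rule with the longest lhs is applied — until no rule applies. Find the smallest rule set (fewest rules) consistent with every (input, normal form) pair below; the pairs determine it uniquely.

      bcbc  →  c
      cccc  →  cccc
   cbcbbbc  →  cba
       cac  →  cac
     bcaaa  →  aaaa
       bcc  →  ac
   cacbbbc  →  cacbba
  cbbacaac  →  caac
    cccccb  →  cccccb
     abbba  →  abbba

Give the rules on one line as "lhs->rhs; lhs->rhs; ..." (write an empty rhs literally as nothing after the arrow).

bac->cb; bc->a; bcb->

  | bcbc => c
  | cccc
  | cbcbbbc => cbbc => cba
  | cac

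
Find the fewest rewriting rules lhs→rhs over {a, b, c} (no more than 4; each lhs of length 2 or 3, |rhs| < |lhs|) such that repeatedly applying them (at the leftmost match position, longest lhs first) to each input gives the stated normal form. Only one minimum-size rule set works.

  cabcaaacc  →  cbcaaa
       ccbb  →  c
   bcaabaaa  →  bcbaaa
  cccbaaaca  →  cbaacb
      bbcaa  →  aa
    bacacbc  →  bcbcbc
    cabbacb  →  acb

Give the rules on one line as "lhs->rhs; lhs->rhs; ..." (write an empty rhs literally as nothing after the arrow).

ab->b; aca->cb; bb->c; cc->

  | cabcaaacc => cbcaaacc => cbcaaa
  | ccbb => bb => c
  | bcaabaaa => bcabaaa => bcbaaa
  | cccbaaaca => cbaaaca => cbaacb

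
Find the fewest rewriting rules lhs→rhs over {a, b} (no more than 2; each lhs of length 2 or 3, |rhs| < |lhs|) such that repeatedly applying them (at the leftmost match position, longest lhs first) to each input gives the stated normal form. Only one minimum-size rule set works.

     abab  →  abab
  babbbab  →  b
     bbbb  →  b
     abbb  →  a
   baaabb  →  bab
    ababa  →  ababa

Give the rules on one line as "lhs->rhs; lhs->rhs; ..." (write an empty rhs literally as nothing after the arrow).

aab->; bbb->

  | abab
  | babbbab => baab => b
  | bbbb => b
  | abbb => a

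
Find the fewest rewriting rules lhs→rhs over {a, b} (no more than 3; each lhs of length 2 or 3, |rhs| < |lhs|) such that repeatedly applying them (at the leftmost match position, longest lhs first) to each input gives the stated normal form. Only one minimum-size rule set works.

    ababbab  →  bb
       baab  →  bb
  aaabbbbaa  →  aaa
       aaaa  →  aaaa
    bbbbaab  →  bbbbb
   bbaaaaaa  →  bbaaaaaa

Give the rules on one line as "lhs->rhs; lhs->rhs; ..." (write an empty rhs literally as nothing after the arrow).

  | ababbab => babbab => bab => bb
  | baab => bab => bb
  | aaabbbbaa => aabbaa => aaa
  | aaaa

ab->b; abb->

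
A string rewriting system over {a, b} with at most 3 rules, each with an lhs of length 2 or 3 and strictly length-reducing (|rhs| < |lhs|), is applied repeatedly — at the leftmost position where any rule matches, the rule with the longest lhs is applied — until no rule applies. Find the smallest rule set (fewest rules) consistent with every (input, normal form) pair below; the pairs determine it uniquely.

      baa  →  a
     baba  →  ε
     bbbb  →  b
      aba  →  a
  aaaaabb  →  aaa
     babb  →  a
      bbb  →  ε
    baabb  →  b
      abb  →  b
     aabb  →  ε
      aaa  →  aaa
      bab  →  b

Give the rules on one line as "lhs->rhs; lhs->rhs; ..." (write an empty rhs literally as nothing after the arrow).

  | baa => a
  | baba => ba => ε
  | bbbb => abb => b
  | aba => a

ab->; ba->; bb->a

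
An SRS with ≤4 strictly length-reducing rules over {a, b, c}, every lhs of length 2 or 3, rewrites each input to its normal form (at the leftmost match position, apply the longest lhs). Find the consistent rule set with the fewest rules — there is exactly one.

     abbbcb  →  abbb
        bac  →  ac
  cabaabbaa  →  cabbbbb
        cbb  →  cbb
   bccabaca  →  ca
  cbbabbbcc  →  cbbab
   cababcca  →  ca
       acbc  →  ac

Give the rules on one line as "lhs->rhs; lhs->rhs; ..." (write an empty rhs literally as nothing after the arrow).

  | abbbcb => abbb
  | bac => ac
  | cabaabbaa => cabbbbaa => cabbbbb
  | cbb

aa->b; bac->ac; bc->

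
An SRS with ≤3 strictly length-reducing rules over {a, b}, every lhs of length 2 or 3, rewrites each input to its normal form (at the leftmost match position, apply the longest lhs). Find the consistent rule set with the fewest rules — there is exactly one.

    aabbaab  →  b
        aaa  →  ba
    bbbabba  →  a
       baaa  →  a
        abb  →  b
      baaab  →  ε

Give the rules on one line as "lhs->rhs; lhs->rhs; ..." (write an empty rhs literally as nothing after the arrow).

aa->b; ab->; bb->

  | aabbaab => bbbaab => baab => bbb => b
  | aaa => ba
  | bbbabba => babba => bba => a
  | baaa => bba => a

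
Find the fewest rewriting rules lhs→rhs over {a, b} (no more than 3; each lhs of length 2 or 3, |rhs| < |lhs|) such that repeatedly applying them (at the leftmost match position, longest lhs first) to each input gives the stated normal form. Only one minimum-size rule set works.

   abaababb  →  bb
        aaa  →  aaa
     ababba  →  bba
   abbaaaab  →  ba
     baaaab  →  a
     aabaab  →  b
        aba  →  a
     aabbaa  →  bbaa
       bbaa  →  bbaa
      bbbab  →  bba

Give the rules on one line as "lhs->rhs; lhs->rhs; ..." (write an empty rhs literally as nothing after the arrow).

ab->b; aba->a; bab->a

  | abaababb => aababb => aabb => abb => bb
  | aaa
  | ababba => abba => bba
  | abbaaaab => bbaaaab => bbaaab => bbaab => bbab => ba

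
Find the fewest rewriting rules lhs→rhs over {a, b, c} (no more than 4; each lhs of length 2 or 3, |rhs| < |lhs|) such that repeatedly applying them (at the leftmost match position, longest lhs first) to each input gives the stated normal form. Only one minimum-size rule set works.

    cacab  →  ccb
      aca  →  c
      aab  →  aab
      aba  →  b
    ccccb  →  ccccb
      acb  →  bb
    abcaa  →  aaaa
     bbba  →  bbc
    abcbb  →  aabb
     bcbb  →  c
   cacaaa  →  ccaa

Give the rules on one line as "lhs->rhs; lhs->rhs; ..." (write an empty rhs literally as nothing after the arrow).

  | cacab => cbab => ccb
  | aca => ba => c
  | aab
  | aba => ac => b

abc->aa; ac->b; ba->c; cbb->a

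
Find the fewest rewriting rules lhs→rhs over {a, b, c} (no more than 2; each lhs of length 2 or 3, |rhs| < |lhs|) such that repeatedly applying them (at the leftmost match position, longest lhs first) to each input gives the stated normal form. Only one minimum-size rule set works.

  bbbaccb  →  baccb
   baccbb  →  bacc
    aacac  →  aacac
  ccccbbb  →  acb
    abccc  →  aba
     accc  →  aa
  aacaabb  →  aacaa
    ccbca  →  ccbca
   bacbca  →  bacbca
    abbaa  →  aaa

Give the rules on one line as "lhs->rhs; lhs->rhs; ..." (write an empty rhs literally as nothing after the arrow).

bb->; ccc->a

  | bbbaccb => baccb
  | baccbb => bacc
  | aacac
  | ccccbbb => acbbb => acb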